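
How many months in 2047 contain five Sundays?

A month has five Sundays exactly when Sunday falls within its first (length − 28) days.
Jan: 31 days, starts Tue → 5 of Tue, Wed, Thu
Feb: 28 days, starts Fri → 5 of (none)
Mar: 31 days, starts Fri → 5 of Fri, Sat, Sun ✓
Apr: 30 days, starts Mon → 5 of Mon, Tue
May: 31 days, starts Wed → 5 of Wed, Thu, Fri
Jun: 30 days, starts Sat → 5 of Sat, Sun ✓
Jul: 31 days, starts Mon → 5 of Mon, Tue, Wed
Aug: 31 days, starts Thu → 5 of Thu, Fri, Sat
Sep: 30 days, starts Sun → 5 of Sun, Mon ✓
Oct: 31 days, starts Tue → 5 of Tue, Wed, Thu
Nov: 30 days, starts Fri → 5 of Fri, Sat
Dec: 31 days, starts Sun → 5 of Sun, Mon, Tue ✓
Months with five Sundays: Mar, Jun, Sep, Dec.

4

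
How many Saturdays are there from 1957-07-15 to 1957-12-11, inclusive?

21 Saturdays

1957-07-15 is a Monday.
The range spans 150 days (inclusive of both endpoints).
150 = 7 × 21 + 3, so there are 21 full weeks plus 3 extra days.
Each full week contributes one Saturday: 21 so far.
The 3 extra days are Monday, Tuesday, Wednesday — none qualify.
Total: 21 + 0 = 21.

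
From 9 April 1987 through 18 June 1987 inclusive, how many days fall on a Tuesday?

9 April 1987 is a Thursday.
From 9 April 1987 to 18 June 1987 is 71 days inclusive.
71 = 7 × 10 + 1, so there are 10 full weeks plus 1 extra day.
Each full week contributes one Tuesday: 10 so far.
The 1 extra day is Thursday — none qualify.
Total: 10 + 0 = 10.

10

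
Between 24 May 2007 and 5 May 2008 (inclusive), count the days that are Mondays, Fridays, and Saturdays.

150

24 May 2007 is a Thursday.
That's 348 days from start to end, counting both.
348 = 7 × 49 + 5, so there are 49 full weeks plus 5 extra days.
Each full week contributes 3 days from the set (Mon, Fri, Sat): 49 × 3 = 147.
The 5 extra days are Thu, Fri, Sat, Sun, Mon — 3 of them qualify.
Total: 147 + 3 = 150.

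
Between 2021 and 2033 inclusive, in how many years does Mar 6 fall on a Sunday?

2

Day of week of March 6 in each year:
2021: Sat, 2022: Sun ✓, 2023: Mon, 2024: Wed, 2025: Thu, 2026: Fri, 2027: Sat, 2028: Mon, 2029: Tue, 2030: Wed, 2031: Thu, 2032: Sat, 2033: Sun ✓
Sundays: 2022, 2033.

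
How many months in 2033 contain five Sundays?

4

A month has five Sundays exactly when Sunday falls within its first (length − 28) days.
Jan: 31 days, starts Sat → 5 of Sat, Sun, Mon ✓
Feb: 28 days, starts Tue → 5 of (none)
Mar: 31 days, starts Tue → 5 of Tue, Wed, Thu
Apr: 30 days, starts Fri → 5 of Fri, Sat
May: 31 days, starts Sun → 5 of Sun, Mon, Tue ✓
Jun: 30 days, starts Wed → 5 of Wed, Thu
Jul: 31 days, starts Fri → 5 of Fri, Sat, Sun ✓
Aug: 31 days, starts Mon → 5 of Mon, Tue, Wed
Sep: 30 days, starts Thu → 5 of Thu, Fri
Oct: 31 days, starts Sat → 5 of Sat, Sun, Mon ✓
Nov: 30 days, starts Tue → 5 of Tue, Wed
Dec: 31 days, starts Thu → 5 of Thu, Fri, Sat
Months with five Sundays: Jan, May, Jul, Oct.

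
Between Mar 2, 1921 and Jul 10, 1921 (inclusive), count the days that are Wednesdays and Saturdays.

Mar 2, 1921 is a Wednesday.
From Mar 2, 1921 to Jul 10, 1921 is 131 days inclusive.
131 = 7 × 18 + 5, so there are 18 full weeks plus 5 extra days.
Each full week contributes 2 days from the set (Wed, Sat): 18 × 2 = 36.
The 5 extra days are Wed, Thu, Fri, Sat, Sun — 2 of them qualify.
Total: 36 + 2 = 38.

38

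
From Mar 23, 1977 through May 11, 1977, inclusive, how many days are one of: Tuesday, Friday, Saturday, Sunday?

Mar 23, 1977 is a Wednesday.
From Mar 23, 1977 to May 11, 1977 is 50 days inclusive.
50 = 7 × 7 + 1, so there are 7 full weeks plus 1 extra day.
Each full week contributes 4 days from the set (Tue, Fri, Sat, Sun): 7 × 4 = 28.
The 1 extra day is Wed — none qualify.
Total: 28 + 0 = 28.

28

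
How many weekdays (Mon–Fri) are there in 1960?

1 January 1960 is a Friday.
The range spans 366 days (inclusive of both endpoints).
366 = 7 × 52 + 2, so there are 52 full weeks plus 2 extra days.
Each full week contributes 5 weekdays (Mon–Fri): 52 × 5 = 260.
The 2 extra days are Fri, Sat — 1 of them qualifies.
Total: 260 + 1 = 261.

261 weekdays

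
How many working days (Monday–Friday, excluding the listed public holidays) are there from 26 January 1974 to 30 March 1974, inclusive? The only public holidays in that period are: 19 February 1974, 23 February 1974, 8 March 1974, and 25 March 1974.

42 working days

26 January 1974 is a Saturday.
That's 64 days from start to end, counting both.
64 = 7 × 9 + 1, so there are 9 full weeks plus 1 extra day.
Each full week contributes 5 weekdays (Mon–Fri): 9 × 5 = 45.
The 1 extra day is Sat — none qualify.
Total: 45 + 0 = 45.
Holidays: 19 February 1974 (Tue); 23 February 1974 (Sat); 8 March 1974 (Fri); 25 March 1974 (Mon).
3 of the 4 holidays fall on weekdays; the rest are weekends and were already excluded.
Business days: 45 − 3 = 42.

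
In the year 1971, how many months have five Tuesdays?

A month has five Tuesdays exactly when Tuesday falls within its first (length − 28) days.
Jan: 31 days, starts Fri → 5 of Fri, Sat, Sun
Feb: 28 days, starts Mon → 5 of (none)
Mar: 31 days, starts Mon → 5 of Mon, Tue, Wed ✓
Apr: 30 days, starts Thu → 5 of Thu, Fri
May: 31 days, starts Sat → 5 of Sat, Sun, Mon
Jun: 30 days, starts Tue → 5 of Tue, Wed ✓
Jul: 31 days, starts Thu → 5 of Thu, Fri, Sat
Aug: 31 days, starts Sun → 5 of Sun, Mon, Tue ✓
Sep: 30 days, starts Wed → 5 of Wed, Thu
Oct: 31 days, starts Fri → 5 of Fri, Sat, Sun
Nov: 30 days, starts Mon → 5 of Mon, Tue ✓
Dec: 31 days, starts Wed → 5 of Wed, Thu, Fri
Months with five Tuesdays: Mar, Jun, Aug, Nov.

4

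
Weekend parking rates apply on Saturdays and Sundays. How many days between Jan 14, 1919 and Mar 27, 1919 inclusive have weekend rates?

Jan 14, 1919 is a Tuesday.
From Jan 14, 1919 to Mar 27, 1919 is 73 days inclusive.
73 = 7 × 10 + 3, so there are 10 full weeks plus 3 extra days.
Each full week contributes 2 weekend days (Sat, Sun): 10 × 2 = 20.
The 3 extra days are Tue, Wed, Thu — none qualify.
Total: 20 + 0 = 20.

20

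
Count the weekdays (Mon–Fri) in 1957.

261 weekdays

1 January 1957 is a Tuesday.
The range spans 365 days (inclusive of both endpoints).
365 = 7 × 52 + 1, so there are 52 full weeks plus 1 extra day.
Each full week contributes 5 weekdays (Mon–Fri): 52 × 5 = 260.
The 1 extra day is Tuesday — 1 of them qualifies.
Total: 260 + 1 = 261.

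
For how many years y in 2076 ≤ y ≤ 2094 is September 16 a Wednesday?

3

Day of week of September 16 in each year:
2076: Wed ✓, 2077: Thu, 2078: Fri, 2079: Sat, 2080: Mon, 2081: Tue, 2082: Wed ✓, 2083: Thu, 2084: Sat, 2085: Sun, 2086: Mon, 2087: Tue, 2088: Thu, 2089: Fri, 2090: Sat, 2091: Sun, 2092: Tue, 2093: Wed ✓, 2094: Thu
Wednesdays: 2076, 2082, 2093.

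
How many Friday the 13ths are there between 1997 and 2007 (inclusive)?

18

Friday-the-13ths by year:
1997: Jun
1998: Feb, Mar, Nov
1999: Aug
2000: Oct
2001: Apr, Jul
2002: Sep, Dec
2003: Jun
2004: Feb, Aug
2005: May
2006: Jan, Oct
2007: Apr, Jul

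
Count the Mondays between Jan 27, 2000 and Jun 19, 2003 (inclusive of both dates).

177

Jan 27, 2000 is a Thursday.
That's 1240 days from start to end, counting both.
1240 = 7 × 177 + 1, so there are 177 full weeks plus 1 extra day.
Each full week contributes one Monday: 177 so far.
The 1 extra day is Thursday — none qualify.
Total: 177 + 0 = 177.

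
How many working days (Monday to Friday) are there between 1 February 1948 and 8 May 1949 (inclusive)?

1 February 1948 is a Sunday.
From 1 February 1948 to 8 May 1949 is 463 days inclusive.
463 = 7 × 66 + 1, so there are 66 full weeks plus 1 extra day.
Each full week contributes 5 weekdays (Mon–Fri): 66 × 5 = 330.
The 1 extra day is Sunday — none qualify.
Total: 330 + 0 = 330.

330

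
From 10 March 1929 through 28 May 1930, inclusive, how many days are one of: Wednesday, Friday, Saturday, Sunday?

254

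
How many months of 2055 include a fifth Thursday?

4

A month has five Thursdays exactly when Thursday falls within its first (length − 28) days.
Jan: 31 days, starts Fri → 5 of Fri, Sat, Sun
Feb: 28 days, starts Mon → 5 of (none)
Mar: 31 days, starts Mon → 5 of Mon, Tue, Wed
Apr: 30 days, starts Thu → 5 of Thu, Fri ✓
May: 31 days, starts Sat → 5 of Sat, Sun, Mon
Jun: 30 days, starts Tue → 5 of Tue, Wed
Jul: 31 days, starts Thu → 5 of Thu, Fri, Sat ✓
Aug: 31 days, starts Sun → 5 of Sun, Mon, Tue
Sep: 30 days, starts Wed → 5 of Wed, Thu ✓
Oct: 31 days, starts Fri → 5 of Fri, Sat, Sun
Nov: 30 days, starts Mon → 5 of Mon, Tue
Dec: 31 days, starts Wed → 5 of Wed, Thu, Fri ✓
Months with five Thursdays: Apr, Jul, Sep, Dec.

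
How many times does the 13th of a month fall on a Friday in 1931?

The 13th falls on a Friday when the month's 13th has weekday Fri.
Jan 13 is Tue; Feb 13 is Fri ✓; Mar 13 is Fri ✓; Apr 13 is Mon; May 13 is Wed; Jun 13 is Sat; Jul 13 is Mon; Aug 13 is Thu; Sep 13 is Sun; Oct 13 is Tue; Nov 13 is Fri ✓; Dec 13 is Sun.
Friday the 13ths: Feb, Mar, Nov.

3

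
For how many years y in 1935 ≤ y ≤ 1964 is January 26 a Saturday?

5

Day of week of January 26 in each year:
1935: Sat ✓, 1936: Sun, 1937: Tue, 1938: Wed, 1939: Thu, 1940: Fri, 1941: Sun, 1942: Mon, 1943: Tue, 1944: Wed, 1945: Fri, 1946: Sat ✓, 1947: Sun, 1948: Mon, 1949: Wed, 1950: Thu, 1951: Fri, 1952: Sat ✓, 1953: Mon, 1954: Tue, 1955: Wed, 1956: Thu, 1957: Sat ✓, 1958: Sun, 1959: Mon, 1960: Tue, 1961: Thu, 1962: Fri, 1963: Sat ✓, 1964: Sun
Saturdays: 1935, 1946, 1952, 1957, 1963.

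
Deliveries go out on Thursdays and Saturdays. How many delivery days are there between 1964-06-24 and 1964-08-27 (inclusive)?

19

1964-06-24 is a Wednesday.
From 1964-06-24 to 1964-08-27 is 65 days inclusive.
65 = 7 × 9 + 2, so there are 9 full weeks plus 2 extra days.
Each full week contributes 2 days from the set (Thu, Sat): 9 × 2 = 18.
The 2 extra days are Wednesday, Thursday — 1 of them qualifies.
Total: 18 + 1 = 19.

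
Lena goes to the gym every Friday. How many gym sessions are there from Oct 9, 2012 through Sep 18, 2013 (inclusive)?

Oct 9, 2012 is a Tuesday.
That's 345 days from start to end, counting both.
345 = 7 × 49 + 2, so there are 49 full weeks plus 2 extra days.
Each full week contributes one Friday: 49 so far.
The 2 extra days are Tuesday, Wednesday — none qualify.
Total: 49 + 0 = 49.

49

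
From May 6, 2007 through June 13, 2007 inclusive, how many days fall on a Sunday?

May 6, 2007 is a Sunday.
From May 6, 2007 to June 13, 2007 is 39 days inclusive.
39 = 7 × 5 + 4, so there are 5 full weeks plus 4 extra days.
Each full week contributes one Sunday: 5 so far.
The 4 extra days are Sun, Mon, Tue, Wed — 1 of them qualifies.
Total: 5 + 1 = 6.

6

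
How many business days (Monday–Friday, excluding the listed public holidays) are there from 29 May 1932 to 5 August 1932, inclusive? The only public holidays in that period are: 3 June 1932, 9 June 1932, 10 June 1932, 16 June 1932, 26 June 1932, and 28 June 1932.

29 May 1932 is a Sunday.
That's 69 days from start to end, counting both.
69 = 7 × 9 + 6, so there are 9 full weeks plus 6 extra days.
Each full week contributes 5 weekdays (Mon–Fri): 9 × 5 = 45.
The 6 extra days are Sun, Mon, Tue, Wed, Thu, Fri — 5 of them qualify.
Total: 45 + 5 = 50.
Holidays: 3 June 1932 (Fri); 9 June 1932 (Thu); 10 June 1932 (Fri); 16 June 1932 (Thu); 26 June 1932 (Sun); 28 June 1932 (Tue).
5 of the 6 holidays fall on weekdays; the rest are weekends and were already excluded.
Business days: 50 − 5 = 45.

45 business days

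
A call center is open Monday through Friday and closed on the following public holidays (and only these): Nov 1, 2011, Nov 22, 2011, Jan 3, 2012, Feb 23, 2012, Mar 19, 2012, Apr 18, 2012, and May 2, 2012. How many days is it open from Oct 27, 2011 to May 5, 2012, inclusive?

Oct 27, 2011 is a Thursday.
That's 192 days from start to end, counting both.
192 = 7 × 27 + 3, so there are 27 full weeks plus 3 extra days.
Each full week contributes 5 weekdays (Mon–Fri): 27 × 5 = 135.
The 3 extra days are Thursday, Friday, Saturday — 2 of them qualify.
Total: 135 + 2 = 137.
Holidays: Nov 1, 2011 (Tue); Nov 22, 2011 (Tue); Jan 3, 2012 (Tue); Feb 23, 2012 (Thu); Mar 19, 2012 (Mon); Apr 18, 2012 (Wed); May 2, 2012 (Wed).
All 7 holidays fall on weekdays, so subtract 7.
Business days: 137 − 7 = 130.

130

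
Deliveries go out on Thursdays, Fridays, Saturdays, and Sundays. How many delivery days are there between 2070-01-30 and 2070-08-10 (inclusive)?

112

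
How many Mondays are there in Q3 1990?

13

Jul 1, 1990 is a Sunday.
From Jul 1, 1990 to Sep 30, 1990 is 92 days inclusive.
92 = 7 × 13 + 1, so there are 13 full weeks plus 1 extra day.
Each full week contributes one Monday: 13 so far.
The 1 extra day is Sunday — none qualify.
Total: 13 + 0 = 13.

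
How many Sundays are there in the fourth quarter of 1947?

1 October 1947 is a Wednesday.
That's 92 days from start to end, counting both.
92 = 7 × 13 + 1, so there are 13 full weeks plus 1 extra day.
Each full week contributes one Sunday: 13 so far.
The 1 extra day is Wed — none qualify.
Total: 13 + 0 = 13.

13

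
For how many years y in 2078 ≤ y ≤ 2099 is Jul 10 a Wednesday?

3

Day of week of July 10 in each year:
2078: Sun, 2079: Mon, 2080: Wed ✓, 2081: Thu, 2082: Fri, 2083: Sat, 2084: Mon, 2085: Tue, 2086: Wed ✓, 2087: Thu, 2088: Sat, 2089: Sun, 2090: Mon, 2091: Tue, 2092: Thu, 2093: Fri, 2094: Sat, 2095: Sun, 2096: Tue, 2097: Wed ✓, 2098: Thu, 2099: Fri
Wednesdays: 2080, 2086, 2097.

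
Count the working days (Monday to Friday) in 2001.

1 January 2001 is a Monday.
That's 365 days from start to end, counting both.
365 = 7 × 52 + 1, so there are 52 full weeks plus 1 extra day.
Each full week contributes 5 weekdays (Mon–Fri): 52 × 5 = 260.
The 1 extra day is Mon — 1 of them qualifies.
Total: 260 + 1 = 261.

261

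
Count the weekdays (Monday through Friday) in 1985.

261 weekdays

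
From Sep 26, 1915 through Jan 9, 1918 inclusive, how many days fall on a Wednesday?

Sep 26, 1915 is a Sunday.
The range spans 837 days (inclusive of both endpoints).
837 = 7 × 119 + 4, so there are 119 full weeks plus 4 extra days.
Each full week contributes one Wednesday: 119 so far.
The 4 extra days are Sunday, Monday, Tuesday, Wednesday — 1 of them qualifies.
Total: 119 + 1 = 120.

120 Wednesdays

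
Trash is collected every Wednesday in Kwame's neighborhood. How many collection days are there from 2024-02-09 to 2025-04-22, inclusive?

2024-02-09 is a Friday.
That's 439 days from start to end, counting both.
439 = 7 × 62 + 5, so there are 62 full weeks plus 5 extra days.
Each full week contributes one Wednesday: 62 so far.
The 5 extra days are Friday, Saturday, Sunday, Monday, Tuesday — none qualify.
Total: 62 + 0 = 62.

62 Wednesdays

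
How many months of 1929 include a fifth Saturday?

4

A month has five Saturdays exactly when Saturday falls within its first (length − 28) days.
Jan: 31 days, starts Tue → 5 of Tue, Wed, Thu
Feb: 28 days, starts Fri → 5 of (none)
Mar: 31 days, starts Fri → 5 of Fri, Sat, Sun ✓
Apr: 30 days, starts Mon → 5 of Mon, Tue
May: 31 days, starts Wed → 5 of Wed, Thu, Fri
Jun: 30 days, starts Sat → 5 of Sat, Sun ✓
Jul: 31 days, starts Mon → 5 of Mon, Tue, Wed
Aug: 31 days, starts Thu → 5 of Thu, Fri, Sat ✓
Sep: 30 days, starts Sun → 5 of Sun, Mon
Oct: 31 days, starts Tue → 5 of Tue, Wed, Thu
Nov: 30 days, starts Fri → 5 of Fri, Sat ✓
Dec: 31 days, starts Sun → 5 of Sun, Mon, Tue
Months with five Saturdays: Mar, Jun, Aug, Nov.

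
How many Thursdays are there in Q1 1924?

Jan 1, 1924 is a Tuesday.
From Jan 1, 1924 to Mar 31, 1924 is 91 days inclusive.
91 = 7 × 13, so the span is exactly 13 full weeks.
Each full week contributes one Thursday: 13 so far.

13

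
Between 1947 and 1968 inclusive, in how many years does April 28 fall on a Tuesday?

Day of week of April 28 in each year:
1947: Mon, 1948: Wed, 1949: Thu, 1950: Fri, 1951: Sat, 1952: Mon, 1953: Tue ✓, 1954: Wed, 1955: Thu, 1956: Sat, 1957: Sun, 1958: Mon, 1959: Tue ✓, 1960: Thu, 1961: Fri, 1962: Sat, 1963: Sun, 1964: Tue ✓, 1965: Wed, 1966: Thu, 1967: Fri, 1968: Sun
Tuesdays: 1953, 1959, 1964.

3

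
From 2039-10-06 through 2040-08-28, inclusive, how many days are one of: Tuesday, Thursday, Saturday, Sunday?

2039-10-06 is a Thursday.
From 2039-10-06 to 2040-08-28 is 328 days inclusive.
328 = 7 × 46 + 6, so there are 46 full weeks plus 6 extra days.
Each full week contributes 4 days from the set (Tue, Thu, Sat, Sun): 46 × 4 = 184.
The 6 extra days are Thu, Fri, Sat, Sun, Mon, Tue — 4 of them qualify.
Total: 184 + 4 = 188.

188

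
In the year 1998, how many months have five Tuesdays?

4

A month has five Tuesdays exactly when Tuesday falls within its first (length − 28) days.
Jan: 31 days, starts Thu → 5 of Thu, Fri, Sat
Feb: 28 days, starts Sun → 5 of (none)
Mar: 31 days, starts Sun → 5 of Sun, Mon, Tue ✓
Apr: 30 days, starts Wed → 5 of Wed, Thu
May: 31 days, starts Fri → 5 of Fri, Sat, Sun
Jun: 30 days, starts Mon → 5 of Mon, Tue ✓
Jul: 31 days, starts Wed → 5 of Wed, Thu, Fri
Aug: 31 days, starts Sat → 5 of Sat, Sun, Mon
Sep: 30 days, starts Tue → 5 of Tue, Wed ✓
Oct: 31 days, starts Thu → 5 of Thu, Fri, Sat
Nov: 30 days, starts Sun → 5 of Sun, Mon
Dec: 31 days, starts Tue → 5 of Tue, Wed, Thu ✓
Months with five Tuesdays: Mar, Jun, Sep, Dec.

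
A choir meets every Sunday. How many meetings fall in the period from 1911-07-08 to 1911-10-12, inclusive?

14

1911-07-08 is a Saturday.
That's 97 days from start to end, counting both.
97 = 7 × 13 + 6, so there are 13 full weeks plus 6 extra days.
Each full week contributes one Sunday: 13 so far.
The 6 extra days are Sat, Sun, Mon, Tue, Wed, Thu — 1 of them qualifies.
Total: 13 + 1 = 14.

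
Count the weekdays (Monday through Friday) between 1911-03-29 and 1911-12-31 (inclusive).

1911-03-29 is a Wednesday.
The range spans 278 days (inclusive of both endpoints).
278 = 7 × 39 + 5, so there are 39 full weeks plus 5 extra days.
Each full week contributes 5 weekdays (Mon–Fri): 39 × 5 = 195.
The 5 extra days are Wednesday, Thursday, Friday, Saturday, Sunday — 3 of them qualify.
Total: 195 + 3 = 198.

198 weekdays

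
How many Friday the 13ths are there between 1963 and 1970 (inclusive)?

14

Friday-the-13ths by year:
1963: Sep, Dec
1964: Mar, Nov
1965: Aug
1966: May
1967: Jan, Oct
1968: Sep, Dec
1969: Jun
1970: Feb, Mar, Nov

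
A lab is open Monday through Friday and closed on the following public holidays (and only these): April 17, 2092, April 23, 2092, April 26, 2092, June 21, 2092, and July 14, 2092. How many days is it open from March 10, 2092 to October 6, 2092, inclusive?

148 working days

March 10, 2092 is a Monday.
From March 10, 2092 to October 6, 2092 is 211 days inclusive.
211 = 7 × 30 + 1, so there are 30 full weeks plus 1 extra day.
Each full week contributes 5 weekdays (Mon–Fri): 30 × 5 = 150.
The 1 extra day is Monday — 1 of them qualifies.
Total: 150 + 1 = 151.
Holidays: April 17, 2092 (Thu); April 23, 2092 (Wed); April 26, 2092 (Sat); June 21, 2092 (Sat); July 14, 2092 (Mon).
3 of the 5 holidays fall on weekdays; the rest are weekends and were already excluded.
Business days: 151 − 3 = 148.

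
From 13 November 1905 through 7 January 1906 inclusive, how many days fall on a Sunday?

8

13 November 1905 is a Monday.
From 13 November 1905 to 7 January 1906 is 56 days inclusive.
56 = 7 × 8, so the span is exactly 8 full weeks.
Each full week contributes one Sunday: 8 so far.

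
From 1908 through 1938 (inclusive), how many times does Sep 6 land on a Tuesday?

Day of week of September 6 in each year:
1908: Sun, 1909: Mon, 1910: Tue ✓, 1911: Wed, 1912: Fri, 1913: Sat, 1914: Sun, 1915: Mon, 1916: Wed, 1917: Thu, 1918: Fri, 1919: Sat, 1920: Mon, 1921: Tue ✓, 1922: Wed, 1923: Thu, 1924: Sat, 1925: Sun, 1926: Mon, 1927: Tue ✓, 1928: Thu, 1929: Fri, 1930: Sat, 1931: Sun, 1932: Tue ✓, 1933: Wed, 1934: Thu, 1935: Fri, 1936: Sun, 1937: Mon, 1938: Tue ✓
Tuesdays: 1910, 1921, 1927, 1932, 1938.

5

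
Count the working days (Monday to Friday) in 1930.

Jan 1, 1930 is a Wednesday.
The range spans 365 days (inclusive of both endpoints).
365 = 7 × 52 + 1, so there are 52 full weeks plus 1 extra day.
Each full week contributes 5 weekdays (Mon–Fri): 52 × 5 = 260.
The 1 extra day is Wednesday — 1 of them qualifies.
Total: 260 + 1 = 261.

261 weekdays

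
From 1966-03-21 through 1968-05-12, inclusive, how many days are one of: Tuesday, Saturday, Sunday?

1966-03-21 is a Monday.
That's 784 days from start to end, counting both.
784 = 7 × 112, so the span is exactly 112 full weeks.
Each full week contributes 3 days from the set (Tue, Sat, Sun): 112 × 3 = 336.
Total: 336.

336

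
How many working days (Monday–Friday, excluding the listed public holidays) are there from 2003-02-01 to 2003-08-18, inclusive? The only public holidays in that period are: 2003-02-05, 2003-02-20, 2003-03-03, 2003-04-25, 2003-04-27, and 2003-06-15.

137

2003-02-01 is a Saturday.
That's 199 days from start to end, counting both.
199 = 7 × 28 + 3, so there are 28 full weeks plus 3 extra days.
Each full week contributes 5 weekdays (Mon–Fri): 28 × 5 = 140.
The 3 extra days are Sat, Sun, Mon — 1 of them qualifies.
Total: 140 + 1 = 141.
Holidays: 2003-02-05 (Wed); 2003-02-20 (Thu); 2003-03-03 (Mon); 2003-04-25 (Fri); 2003-04-27 (Sun); 2003-06-15 (Sun).
4 of the 6 holidays fall on weekdays; the rest are weekends and were already excluded.
Business days: 141 − 4 = 137.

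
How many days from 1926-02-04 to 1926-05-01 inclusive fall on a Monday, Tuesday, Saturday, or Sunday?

1926-02-04 is a Thursday.
That's 87 days from start to end, counting both.
87 = 7 × 12 + 3, so there are 12 full weeks plus 3 extra days.
Each full week contributes 4 days from the set (Mon, Tue, Sat, Sun): 12 × 4 = 48.
The 3 extra days are Thursday, Friday, Saturday — 1 of them qualifies.
Total: 48 + 1 = 49.

49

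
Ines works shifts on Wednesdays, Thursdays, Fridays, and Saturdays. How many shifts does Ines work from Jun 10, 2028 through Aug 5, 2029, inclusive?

241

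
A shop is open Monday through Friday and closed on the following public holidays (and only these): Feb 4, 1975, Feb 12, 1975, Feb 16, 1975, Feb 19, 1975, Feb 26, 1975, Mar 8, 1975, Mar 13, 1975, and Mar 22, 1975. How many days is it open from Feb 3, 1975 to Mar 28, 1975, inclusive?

Feb 3, 1975 is a Monday.
That's 54 days from start to end, counting both.
54 = 7 × 7 + 5, so there are 7 full weeks plus 5 extra days.
Each full week contributes 5 weekdays (Mon–Fri): 7 × 5 = 35.
The 5 extra days are Mon, Tue, Wed, Thu, Fri — 5 of them qualify.
Total: 35 + 5 = 40.
Holidays: Feb 4, 1975 (Tue); Feb 12, 1975 (Wed); Feb 16, 1975 (Sun); Feb 19, 1975 (Wed); Feb 26, 1975 (Wed); Mar 8, 1975 (Sat); Mar 13, 1975 (Thu); Mar 22, 1975 (Sat).
5 of the 8 holidays fall on weekdays; the rest are weekends and were already excluded.
Business days: 40 − 5 = 35.

35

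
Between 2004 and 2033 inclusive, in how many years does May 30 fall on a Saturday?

Day of week of May 30 in each year:
2004: Sun, 2005: Mon, 2006: Tue, 2007: Wed, 2008: Fri, 2009: Sat ✓, 2010: Sun, 2011: Mon, 2012: Wed, 2013: Thu, 2014: Fri, 2015: Sat ✓, 2016: Mon, 2017: Tue, 2018: Wed, 2019: Thu, 2020: Sat ✓, 2021: Sun, 2022: Mon, 2023: Tue, 2024: Thu, 2025: Fri, 2026: Sat ✓, 2027: Sun, 2028: Tue, 2029: Wed, 2030: Thu, 2031: Fri, 2032: Sun, 2033: Mon
Saturdays: 2009, 2015, 2020, 2026.

4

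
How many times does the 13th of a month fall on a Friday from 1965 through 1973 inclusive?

Friday-the-13ths by year:
1965: Aug
1966: May
1967: Jan, Oct
1968: Sep, Dec
1969: Jun
1970: Feb, Mar, Nov
1971: Aug
1972: Oct
1973: Apr, Jul

14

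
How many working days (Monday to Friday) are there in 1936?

262

Jan 1, 1936 is a Wednesday.
That's 366 days from start to end, counting both.
366 = 7 × 52 + 2, so there are 52 full weeks plus 2 extra days.
Each full week contributes 5 weekdays (Mon–Fri): 52 × 5 = 260.
The 2 extra days are Wednesday, Thursday — 2 of them qualify.
Total: 260 + 2 = 262.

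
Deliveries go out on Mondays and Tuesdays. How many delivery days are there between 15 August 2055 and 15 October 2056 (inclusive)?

122

15 August 2055 is a Sunday.
That's 428 days from start to end, counting both.
428 = 7 × 61 + 1, so there are 61 full weeks plus 1 extra day.
Each full week contributes 2 days from the set (Mon, Tue): 61 × 2 = 122.
The 1 extra day is Sun — none qualify.
Total: 122 + 0 = 122.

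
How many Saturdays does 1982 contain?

52

1982-01-01 is a Friday.
That's 365 days from start to end, counting both.
365 = 7 × 52 + 1, so there are 52 full weeks plus 1 extra day.
Each full week contributes one Saturday: 52 so far.
The 1 extra day is Fri — none qualify.
Total: 52 + 0 = 52.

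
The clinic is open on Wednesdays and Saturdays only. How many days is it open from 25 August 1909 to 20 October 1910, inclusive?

121

25 August 1909 is a Wednesday.
The range spans 422 days (inclusive of both endpoints).
422 = 7 × 60 + 2, so there are 60 full weeks plus 2 extra days.
Each full week contributes 2 days from the set (Wed, Sat): 60 × 2 = 120.
The 2 extra days are Wed, Thu — 1 of them qualifies.
Total: 120 + 1 = 121.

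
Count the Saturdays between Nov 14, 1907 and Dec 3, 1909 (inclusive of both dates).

Nov 14, 1907 is a Thursday.
That's 751 days from start to end, counting both.
751 = 7 × 107 + 2, so there are 107 full weeks plus 2 extra days.
Each full week contributes one Saturday: 107 so far.
The 2 extra days are Thu, Fri — none qualify.
Total: 107 + 0 = 107.

107 Saturdays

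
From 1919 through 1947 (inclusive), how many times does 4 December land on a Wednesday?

Day of week of December 4 in each year:
1919: Thu, 1920: Sat, 1921: Sun, 1922: Mon, 1923: Tue, 1924: Thu, 1925: Fri, 1926: Sat, 1927: Sun, 1928: Tue, 1929: Wed ✓, 1930: Thu, 1931: Fri, 1932: Sun, 1933: Mon, 1934: Tue, 1935: Wed ✓, 1936: Fri, 1937: Sat, 1938: Sun, 1939: Mon, 1940: Wed ✓, 1941: Thu, 1942: Fri, 1943: Sat, 1944: Mon, 1945: Tue, 1946: Wed ✓, 1947: Thu
Wednesdays: 1929, 1935, 1940, 1946.

4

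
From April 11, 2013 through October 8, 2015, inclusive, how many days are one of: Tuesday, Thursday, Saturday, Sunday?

April 11, 2013 is a Thursday.
From April 11, 2013 to October 8, 2015 is 911 days inclusive.
911 = 7 × 130 + 1, so there are 130 full weeks plus 1 extra day.
Each full week contributes 4 days from the set (Tue, Thu, Sat, Sun): 130 × 4 = 520.
The 1 extra day is Thu — 1 of them qualifies.
Total: 520 + 1 = 521.

521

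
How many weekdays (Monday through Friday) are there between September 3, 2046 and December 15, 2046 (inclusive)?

September 3, 2046 is a Monday.
The range spans 104 days (inclusive of both endpoints).
104 = 7 × 14 + 6, so there are 14 full weeks plus 6 extra days.
Each full week contributes 5 weekdays (Mon–Fri): 14 × 5 = 70.
The 6 extra days are Monday, Tuesday, Wednesday, Thursday, Friday, Saturday — 5 of them qualify.
Total: 70 + 5 = 75.

75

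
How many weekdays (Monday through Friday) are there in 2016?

261

2016-01-01 is a Friday.
From 2016-01-01 to 2016-12-31 is 366 days inclusive.
366 = 7 × 52 + 2, so there are 52 full weeks plus 2 extra days.
Each full week contributes 5 weekdays (Mon–Fri): 52 × 5 = 260.
The 2 extra days are Friday, Saturday — 1 of them qualifies.
Total: 260 + 1 = 261.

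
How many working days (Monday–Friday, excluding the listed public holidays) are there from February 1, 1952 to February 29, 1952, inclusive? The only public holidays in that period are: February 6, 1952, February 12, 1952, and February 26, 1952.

18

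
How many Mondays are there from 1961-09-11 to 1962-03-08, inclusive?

26 Mondays

1961-09-11 is a Monday.
From 1961-09-11 to 1962-03-08 is 179 days inclusive.
179 = 7 × 25 + 4, so there are 25 full weeks plus 4 extra days.
Each full week contributes one Monday: 25 so far.
The 4 extra days are Monday, Tuesday, Wednesday, Thursday — 1 of them qualifies.
Total: 25 + 1 = 26.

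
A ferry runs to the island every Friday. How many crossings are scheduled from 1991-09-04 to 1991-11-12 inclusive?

10

1991-09-04 is a Wednesday.
From 1991-09-04 to 1991-11-12 is 70 days inclusive.
70 = 7 × 10, so the span is exactly 10 full weeks.
Each full week contributes one Friday: 10 so far.
Total: 10.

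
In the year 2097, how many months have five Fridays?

A month has five Fridays exactly when Friday falls within its first (length − 28) days.
Jan: 31 days, starts Tue → 5 of Tue, Wed, Thu
Feb: 28 days, starts Fri → 5 of (none)
Mar: 31 days, starts Fri → 5 of Fri, Sat, Sun ✓
Apr: 30 days, starts Mon → 5 of Mon, Tue
May: 31 days, starts Wed → 5 of Wed, Thu, Fri ✓
Jun: 30 days, starts Sat → 5 of Sat, Sun
Jul: 31 days, starts Mon → 5 of Mon, Tue, Wed
Aug: 31 days, starts Thu → 5 of Thu, Fri, Sat ✓
Sep: 30 days, starts Sun → 5 of Sun, Mon
Oct: 31 days, starts Tue → 5 of Tue, Wed, Thu
Nov: 30 days, starts Fri → 5 of Fri, Sat ✓
Dec: 31 days, starts Sun → 5 of Sun, Mon, Tue
Months with five Fridays: Mar, May, Aug, Nov.

4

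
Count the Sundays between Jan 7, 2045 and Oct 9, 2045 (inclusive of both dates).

Jan 7, 2045 is a Saturday.
The range spans 276 days (inclusive of both endpoints).
276 = 7 × 39 + 3, so there are 39 full weeks plus 3 extra days.
Each full week contributes one Sunday: 39 so far.
The 3 extra days are Saturday, Sunday, Monday — 1 of them qualifies.
Total: 39 + 1 = 40.

40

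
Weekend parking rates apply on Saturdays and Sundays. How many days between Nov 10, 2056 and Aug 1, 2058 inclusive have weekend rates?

Nov 10, 2056 is a Friday.
The range spans 630 days (inclusive of both endpoints).
630 = 7 × 90, so the span is exactly 90 full weeks.
Each full week contributes 2 weekend days (Sat, Sun): 90 × 2 = 180.

180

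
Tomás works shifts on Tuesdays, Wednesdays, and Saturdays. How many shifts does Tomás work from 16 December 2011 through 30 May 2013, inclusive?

228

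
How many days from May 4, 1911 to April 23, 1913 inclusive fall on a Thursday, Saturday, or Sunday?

May 4, 1911 is a Thursday.
From May 4, 1911 to April 23, 1913 is 721 days inclusive.
721 = 7 × 103, so the span is exactly 103 full weeks.
Each full week contributes 3 days from the set (Thu, Sat, Sun): 103 × 3 = 309.
Total: 309.

309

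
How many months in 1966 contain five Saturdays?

5

A month has five Saturdays exactly when Saturday falls within its first (length − 28) days.
Jan: 31 days, starts Sat → 5 of Sat, Sun, Mon ✓
Feb: 28 days, starts Tue → 5 of (none)
Mar: 31 days, starts Tue → 5 of Tue, Wed, Thu
Apr: 30 days, starts Fri → 5 of Fri, Sat ✓
May: 31 days, starts Sun → 5 of Sun, Mon, Tue
Jun: 30 days, starts Wed → 5 of Wed, Thu
Jul: 31 days, starts Fri → 5 of Fri, Sat, Sun ✓
Aug: 31 days, starts Mon → 5 of Mon, Tue, Wed
Sep: 30 days, starts Thu → 5 of Thu, Fri
Oct: 31 days, starts Sat → 5 of Sat, Sun, Mon ✓
Nov: 30 days, starts Tue → 5 of Tue, Wed
Dec: 31 days, starts Thu → 5 of Thu, Fri, Sat ✓
Months with five Saturdays: Jan, Apr, Jul, Oct, Dec.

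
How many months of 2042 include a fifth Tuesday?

4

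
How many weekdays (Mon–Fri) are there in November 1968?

November 1, 1968 is a Friday.
From November 1, 1968 to November 30, 1968 is 30 days inclusive.
30 = 7 × 4 + 2, so there are 4 full weeks plus 2 extra days.
Each full week contributes 5 weekdays (Mon–Fri): 4 × 5 = 20.
The 2 extra days are Friday, Saturday — 1 of them qualifies.
Total: 20 + 1 = 21.

21 weekdays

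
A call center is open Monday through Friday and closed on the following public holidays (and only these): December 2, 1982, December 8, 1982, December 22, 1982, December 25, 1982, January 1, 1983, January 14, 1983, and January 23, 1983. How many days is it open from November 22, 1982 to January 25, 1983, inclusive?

43 business days

November 22, 1982 is a Monday.
The range spans 65 days (inclusive of both endpoints).
65 = 7 × 9 + 2, so there are 9 full weeks plus 2 extra days.
Each full week contributes 5 weekdays (Mon–Fri): 9 × 5 = 45.
The 2 extra days are Mon, Tue — 2 of them qualify.
Total: 45 + 2 = 47.
Holidays: December 2, 1982 (Thu); December 8, 1982 (Wed); December 22, 1982 (Wed); December 25, 1982 (Sat); January 1, 1983 (Sat); January 14, 1983 (Fri); January 23, 1983 (Sun).
4 of the 7 holidays fall on weekdays; the rest are weekends and were already excluded.
Business days: 47 − 4 = 43.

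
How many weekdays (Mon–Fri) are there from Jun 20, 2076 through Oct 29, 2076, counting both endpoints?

94

Jun 20, 2076 is a Saturday.
The range spans 132 days (inclusive of both endpoints).
132 = 7 × 18 + 6, so there are 18 full weeks plus 6 extra days.
Each full week contributes 5 weekdays (Mon–Fri): 18 × 5 = 90.
The 6 extra days are Saturday, Sunday, Monday, Tuesday, Wednesday, Thursday — 4 of them qualify.
Total: 90 + 4 = 94.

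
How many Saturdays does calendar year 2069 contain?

52

2069-01-01 is a Tuesday.
That's 365 days from start to end, counting both.
365 = 7 × 52 + 1, so there are 52 full weeks plus 1 extra day.
Each full week contributes one Saturday: 52 so far.
The 1 extra day is Tue — none qualify.
Total: 52 + 0 = 52.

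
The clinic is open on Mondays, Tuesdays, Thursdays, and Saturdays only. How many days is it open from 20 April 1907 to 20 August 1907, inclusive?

71

20 April 1907 is a Saturday.
That's 123 days from start to end, counting both.
123 = 7 × 17 + 4, so there are 17 full weeks plus 4 extra days.
Each full week contributes 4 days from the set (Mon, Tue, Thu, Sat): 17 × 4 = 68.
The 4 extra days are Sat, Sun, Mon, Tue — 3 of them qualify.
Total: 68 + 3 = 71.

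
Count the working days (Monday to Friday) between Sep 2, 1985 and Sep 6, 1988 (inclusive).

787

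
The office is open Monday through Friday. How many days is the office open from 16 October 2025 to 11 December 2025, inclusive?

41 weekdays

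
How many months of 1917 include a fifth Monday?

A month has five Mondays exactly when Monday falls within its first (length − 28) days.
Jan: 31 days, starts Mon → 5 of Mon, Tue, Wed ✓
Feb: 28 days, starts Thu → 5 of (none)
Mar: 31 days, starts Thu → 5 of Thu, Fri, Sat
Apr: 30 days, starts Sun → 5 of Sun, Mon ✓
May: 31 days, starts Tue → 5 of Tue, Wed, Thu
Jun: 30 days, starts Fri → 5 of Fri, Sat
Jul: 31 days, starts Sun → 5 of Sun, Mon, Tue ✓
Aug: 31 days, starts Wed → 5 of Wed, Thu, Fri
Sep: 30 days, starts Sat → 5 of Sat, Sun
Oct: 31 days, starts Mon → 5 of Mon, Tue, Wed ✓
Nov: 30 days, starts Thu → 5 of Thu, Fri
Dec: 31 days, starts Sat → 5 of Sat, Sun, Mon ✓
Months with five Mondays: Jan, Apr, Jul, Oct, Dec.

5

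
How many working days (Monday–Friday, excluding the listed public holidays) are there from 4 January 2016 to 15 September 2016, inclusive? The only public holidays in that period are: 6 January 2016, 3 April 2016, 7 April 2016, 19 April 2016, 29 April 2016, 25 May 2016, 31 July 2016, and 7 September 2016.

178 working days

4 January 2016 is a Monday.
From 4 January 2016 to 15 September 2016 is 256 days inclusive.
256 = 7 × 36 + 4, so there are 36 full weeks plus 4 extra days.
Each full week contributes 5 weekdays (Mon–Fri): 36 × 5 = 180.
The 4 extra days are Monday, Tuesday, Wednesday, Thursday — 4 of them qualify.
Total: 180 + 4 = 184.
Holidays: 6 January 2016 (Wed); 3 April 2016 (Sun); 7 April 2016 (Thu); 19 April 2016 (Tue); 29 April 2016 (Fri); 25 May 2016 (Wed); 31 July 2016 (Sun); 7 September 2016 (Wed).
6 of the 8 holidays fall on weekdays; the rest are weekends and were already excluded.
Business days: 184 − 6 = 178.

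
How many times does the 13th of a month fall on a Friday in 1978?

2

The 13th falls on a Friday when the month's 13th has weekday Fri.
Jan 13 is Fri ✓; Feb 13 is Mon; Mar 13 is Mon; Apr 13 is Thu; May 13 is Sat; Jun 13 is Tue; Jul 13 is Thu; Aug 13 is Sun; Sep 13 is Wed; Oct 13 is Fri ✓; Nov 13 is Mon; Dec 13 is Wed.
Friday the 13ths: Jan, Oct.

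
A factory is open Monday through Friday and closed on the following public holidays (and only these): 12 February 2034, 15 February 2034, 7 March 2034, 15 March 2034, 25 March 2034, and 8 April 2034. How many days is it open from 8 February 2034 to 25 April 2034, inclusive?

52

8 February 2034 is a Wednesday.
That's 77 days from start to end, counting both.
77 = 7 × 11, so the span is exactly 11 full weeks.
Each full week contributes 5 weekdays (Mon–Fri): 11 × 5 = 55.
Holidays: 12 February 2034 (Sun); 15 February 2034 (Wed); 7 March 2034 (Tue); 15 March 2034 (Wed); 25 March 2034 (Sat); 8 April 2034 (Sat).
3 of the 6 holidays fall on weekdays; the rest are weekends and were already excluded.
Business days: 55 − 3 = 52.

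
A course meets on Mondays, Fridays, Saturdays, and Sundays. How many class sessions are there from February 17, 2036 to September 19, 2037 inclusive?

February 17, 2036 is a Sunday.
The range spans 581 days (inclusive of both endpoints).
581 = 7 × 83, so the span is exactly 83 full weeks.
Each full week contributes 4 days from the set (Mon, Fri, Sat, Sun): 83 × 4 = 332.

332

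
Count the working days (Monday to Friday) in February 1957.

20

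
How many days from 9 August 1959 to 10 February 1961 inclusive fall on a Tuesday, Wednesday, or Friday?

237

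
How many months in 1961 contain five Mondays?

4

A month has five Mondays exactly when Monday falls within its first (length − 28) days.
Jan: 31 days, starts Sun → 5 of Sun, Mon, Tue ✓
Feb: 28 days, starts Wed → 5 of (none)
Mar: 31 days, starts Wed → 5 of Wed, Thu, Fri
Apr: 30 days, starts Sat → 5 of Sat, Sun
May: 31 days, starts Mon → 5 of Mon, Tue, Wed ✓
Jun: 30 days, starts Thu → 5 of Thu, Fri
Jul: 31 days, starts Sat → 5 of Sat, Sun, Mon ✓
Aug: 31 days, starts Tue → 5 of Tue, Wed, Thu
Sep: 30 days, starts Fri → 5 of Fri, Sat
Oct: 31 days, starts Sun → 5 of Sun, Mon, Tue ✓
Nov: 30 days, starts Wed → 5 of Wed, Thu
Dec: 31 days, starts Fri → 5 of Fri, Sat, Sun
Months with five Mondays: Jan, May, Jul, Oct.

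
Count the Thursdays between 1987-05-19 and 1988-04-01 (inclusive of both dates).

46 Thursdays

1987-05-19 is a Tuesday.
From 1987-05-19 to 1988-04-01 is 319 days inclusive.
319 = 7 × 45 + 4, so there are 45 full weeks plus 4 extra days.
Each full week contributes one Thursday: 45 so far.
The 4 extra days are Tue, Wed, Thu, Fri — 1 of them qualifies.
Total: 45 + 1 = 46.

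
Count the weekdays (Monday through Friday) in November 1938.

1 November 1938 is a Tuesday.
The range spans 30 days (inclusive of both endpoints).
30 = 7 × 4 + 2, so there are 4 full weeks plus 2 extra days.
Each full week contributes 5 weekdays (Mon–Fri): 4 × 5 = 20.
The 2 extra days are Tuesday, Wednesday — 2 of them qualify.
Total: 20 + 2 = 22.

22 weekdays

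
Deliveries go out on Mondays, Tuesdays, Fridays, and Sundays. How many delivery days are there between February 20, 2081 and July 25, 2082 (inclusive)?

297

February 20, 2081 is a Thursday.
The range spans 521 days (inclusive of both endpoints).
521 = 7 × 74 + 3, so there are 74 full weeks plus 3 extra days.
Each full week contributes 4 days from the set (Mon, Tue, Fri, Sun): 74 × 4 = 296.
The 3 extra days are Thursday, Friday, Saturday — 1 of them qualifies.
Total: 296 + 1 = 297.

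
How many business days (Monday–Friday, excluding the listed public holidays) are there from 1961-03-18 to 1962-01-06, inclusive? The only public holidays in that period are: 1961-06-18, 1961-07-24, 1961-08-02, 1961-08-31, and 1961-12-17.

207 business days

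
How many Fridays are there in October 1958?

Oct 1, 1958 is a Wednesday.
That's 31 days from start to end, counting both.
31 = 7 × 4 + 3, so there are 4 full weeks plus 3 extra days.
Each full week contributes one Friday: 4 so far.
The 3 extra days are Wed, Thu, Fri — 1 of them qualifies.
Total: 4 + 1 = 5.

5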